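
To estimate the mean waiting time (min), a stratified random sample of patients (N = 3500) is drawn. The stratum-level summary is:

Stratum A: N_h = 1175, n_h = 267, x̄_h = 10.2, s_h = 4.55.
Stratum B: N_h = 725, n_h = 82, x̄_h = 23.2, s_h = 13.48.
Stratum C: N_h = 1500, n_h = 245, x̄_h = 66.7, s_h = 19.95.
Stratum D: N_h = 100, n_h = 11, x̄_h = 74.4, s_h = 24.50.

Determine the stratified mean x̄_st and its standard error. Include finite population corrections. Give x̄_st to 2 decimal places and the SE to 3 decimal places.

x̄_st = Σ W_h x̄_h = (1175·10.2 + 725·23.2 + 1500·66.7 + 100·74.4)/3500 = 38.94143
V̂(x̄_st) = Σ W_h² (1 − n_h/N_h) s_h²/n_h, with W_h = N_h/N and N = 3500:
  stratum A: (1175/3500)²·(1 − 267/1175)·4.55²/267 = 0.00675304
  stratum B: (725/3500)²·(1 − 82/725)·13.48²/82 = 0.0843294
  stratum C: (1500/3500)²·(1 − 245/1500)·19.95²/245 = 0.249643
  stratum D: (100/3500)²·(1 − 11/100)·24.50²/11 = 0.0396455
V̂(x̄_st) = 0.38037
SE(x̄_st) = √0.38037 = 0.616742

x̄_st ≈ 38.94, SE ≈ 0.617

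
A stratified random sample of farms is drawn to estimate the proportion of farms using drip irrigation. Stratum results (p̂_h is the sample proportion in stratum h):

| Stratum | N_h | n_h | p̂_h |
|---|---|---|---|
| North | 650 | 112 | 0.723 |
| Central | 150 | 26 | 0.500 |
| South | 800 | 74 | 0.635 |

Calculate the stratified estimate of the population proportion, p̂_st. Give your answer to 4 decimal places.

p̂_st ≈ 0.6581

N = 1600; stratum weights W_h = N_h/N.
p̂_st = Σ W_h p̂_h = (650·0.723 + 150·0.500 + 800·0.635)/1600 = 0.65809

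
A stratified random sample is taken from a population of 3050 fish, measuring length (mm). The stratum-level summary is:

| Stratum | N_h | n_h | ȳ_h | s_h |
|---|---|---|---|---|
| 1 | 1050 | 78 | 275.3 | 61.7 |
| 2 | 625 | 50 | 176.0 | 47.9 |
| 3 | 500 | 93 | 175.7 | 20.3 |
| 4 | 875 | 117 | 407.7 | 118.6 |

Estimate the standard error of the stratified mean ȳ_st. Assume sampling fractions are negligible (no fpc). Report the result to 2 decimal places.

V̂(ȳ_st) = Σ W_h² s_h²/n_h, with W_h = N_h/N and N = 3050:
  stratum 1: (1050/3050)²·61.7²/78 = 5.78435
  stratum 2: (625/3050)²·47.9²/50 = 1.92691
  stratum 3: (500/3050)²·20.3²/93 = 0.119083
  stratum 4: (875/3050)²·118.6²/117 = 9.89464
V̂(ȳ_st) = 17.725
SE(ȳ_st) = √17.725 = 4.2101

SE(ȳ_st) ≈ 4.21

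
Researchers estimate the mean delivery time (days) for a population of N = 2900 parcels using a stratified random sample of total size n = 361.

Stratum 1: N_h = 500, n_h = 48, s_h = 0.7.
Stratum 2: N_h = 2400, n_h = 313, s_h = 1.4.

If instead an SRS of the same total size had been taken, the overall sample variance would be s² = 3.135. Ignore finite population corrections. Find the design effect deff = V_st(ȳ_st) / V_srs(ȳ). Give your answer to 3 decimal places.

V̂(ȳ_st) = Σ W_h² s_h²/n_h, with W_h = N_h/N and N = 2900:
  stratum 1: (500/2900)²·0.7²/48 = 0.000303458
  stratum 2: (2400/2900)²·1.4²/313 = 0.00428882
V_st = 0.00459228
V_srs = s²/n = 3.135/361 = 0.00868421
deff = V_st / V_srs = 0.00459228/0.00868421 = 0.5288

deff ≈ 0.529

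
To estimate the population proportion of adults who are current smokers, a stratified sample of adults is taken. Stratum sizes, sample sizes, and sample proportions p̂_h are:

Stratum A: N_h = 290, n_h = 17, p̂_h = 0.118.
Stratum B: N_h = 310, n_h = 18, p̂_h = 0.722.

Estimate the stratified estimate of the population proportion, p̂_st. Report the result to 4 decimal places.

N = 600; stratum weights W_h = N_h/N.
p̂_st = Σ W_h p̂_h = (290·0.118 + 310·0.722)/600 = 0.43007

p̂_st ≈ 0.4301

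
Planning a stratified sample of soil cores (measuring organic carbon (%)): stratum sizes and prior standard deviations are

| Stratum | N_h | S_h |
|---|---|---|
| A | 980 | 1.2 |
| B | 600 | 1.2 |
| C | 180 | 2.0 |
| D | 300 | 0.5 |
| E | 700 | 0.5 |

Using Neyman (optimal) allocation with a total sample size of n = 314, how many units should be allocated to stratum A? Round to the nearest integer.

134

Neyman allocation: n_h = n · N_h S_h / Σ N_i S_i, with n = 314.
  stratum A: N_h·S_h = 980·1.2 = 1176.00
  stratum B: N_h·S_h = 600·1.2 = 720.00
  stratum C: N_h·S_h = 180·2.0 = 360.00
  stratum D: N_h·S_h = 300·0.5 = 150.00
  stratum E: N_h·S_h = 700·0.5 = 350.00
Σ N_h S_h = 2756.00
n for stratum A = 314·1176.00/2756.00 = 133.985 → 134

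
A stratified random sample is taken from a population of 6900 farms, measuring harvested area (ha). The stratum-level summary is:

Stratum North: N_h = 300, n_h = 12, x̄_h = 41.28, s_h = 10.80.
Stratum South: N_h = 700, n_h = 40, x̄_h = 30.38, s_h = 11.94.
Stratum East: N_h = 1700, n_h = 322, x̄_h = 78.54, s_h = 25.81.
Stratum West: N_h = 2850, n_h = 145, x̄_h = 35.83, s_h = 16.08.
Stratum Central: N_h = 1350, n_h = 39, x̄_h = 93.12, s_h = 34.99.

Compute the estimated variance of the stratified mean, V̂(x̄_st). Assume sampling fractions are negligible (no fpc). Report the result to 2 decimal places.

V̂(x̄_st) ≈ 1.69

V̂(x̄_st) = Σ W_h² s_h²/n_h, with W_h = N_h/N and N = 6900:
  stratum North: (300/6900)²·10.80²/12 = 0.0183743
  stratum South: (700/6900)²·11.94²/40 = 0.0366815
  stratum East: (1700/6900)²·25.81²/322 = 0.12558
  stratum West: (2850/6900)²·16.08²/145 = 0.304226
  stratum Central: (1350/6900)²·34.99²/39 = 1.20169
V̂(x̄_st) = 1.68655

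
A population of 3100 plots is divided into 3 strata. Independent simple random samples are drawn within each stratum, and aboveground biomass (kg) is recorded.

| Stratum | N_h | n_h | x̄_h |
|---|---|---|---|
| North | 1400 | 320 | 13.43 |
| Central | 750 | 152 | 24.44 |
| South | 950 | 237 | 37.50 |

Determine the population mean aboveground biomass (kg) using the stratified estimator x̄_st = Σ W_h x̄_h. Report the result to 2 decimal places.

x̄_st ≈ 23.47

N = Σ N_h = 3100. Stratum weights W_h = N_h/N.
x̄_st = (1400·13.43 + 750·24.44 + 950·37.50) / 3100 = 23.4700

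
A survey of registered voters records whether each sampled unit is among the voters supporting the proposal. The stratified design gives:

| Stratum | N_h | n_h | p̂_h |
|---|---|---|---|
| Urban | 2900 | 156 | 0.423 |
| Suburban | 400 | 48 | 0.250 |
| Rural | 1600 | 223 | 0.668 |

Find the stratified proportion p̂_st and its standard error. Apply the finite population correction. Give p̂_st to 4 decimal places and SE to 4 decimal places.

p̂_st ≈ 0.4889, SE ≈ 0.0252

N = 4900; stratum weights W_h = N_h/N.
p̂_st = Σ W_h p̂_h = (2900·0.423 + 400·0.250 + 1600·0.668)/4900 = 0.48888
V̂(p̂_st) = Σ W_h² (1 − n_h/N_h) p̂_h(1−p̂_h)/(n_h−1):
  stratum Urban: (2900/4900)²·(1 − 156/2900)·0.423·0.577/155 = 0.000521885
  stratum Suburban: (400/4900)²·(1 − 48/400)·0.250·0.750/47 = 2.33945e-05
  stratum Rural: (1600/4900)²·(1 − 223/1600)·0.668·0.332/222 = 9.16692e-05
V̂(p̂_st) = 0.000636948; SE = √V̂ = 0.0252378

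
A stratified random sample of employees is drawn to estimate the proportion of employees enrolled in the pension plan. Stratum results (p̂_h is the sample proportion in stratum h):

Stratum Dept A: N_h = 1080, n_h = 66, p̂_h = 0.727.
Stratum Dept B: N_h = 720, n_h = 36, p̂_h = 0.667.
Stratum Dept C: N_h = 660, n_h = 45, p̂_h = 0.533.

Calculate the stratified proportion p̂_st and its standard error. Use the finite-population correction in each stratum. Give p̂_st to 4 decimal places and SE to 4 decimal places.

N = 2460; stratum weights W_h = N_h/N.
p̂_st = Σ W_h p̂_h = (1080·0.727 + 720·0.667 + 660·0.533)/2460 = 0.65739
V̂(p̂_st) = Σ W_h² (1 − n_h/N_h) p̂_h(1−p̂_h)/(n_h−1):
  stratum Dept A: (1080/2460)²·(1 − 66/1080)·0.727·0.273/65 = 0.000552555
  stratum Dept B: (720/2460)²·(1 − 36/720)·0.667·0.333/35 = 0.000516441
  stratum Dept C: (660/2460)²·(1 − 45/660)·0.533·0.467/44 = 0.000379438
V̂(p̂_st) = 0.00144843; SE = √V̂ = 0.0380583

p̂_st ≈ 0.6574, SE ≈ 0.0381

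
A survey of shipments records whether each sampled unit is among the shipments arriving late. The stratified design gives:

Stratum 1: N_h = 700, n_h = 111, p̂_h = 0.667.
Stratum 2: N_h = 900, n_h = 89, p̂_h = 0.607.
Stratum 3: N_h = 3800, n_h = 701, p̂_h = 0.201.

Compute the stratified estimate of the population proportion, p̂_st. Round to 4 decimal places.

p̂_st ≈ 0.3291

N = 5400; stratum weights W_h = N_h/N.
p̂_st = Σ W_h p̂_h = (700·0.667 + 900·0.607 + 3800·0.201)/5400 = 0.32907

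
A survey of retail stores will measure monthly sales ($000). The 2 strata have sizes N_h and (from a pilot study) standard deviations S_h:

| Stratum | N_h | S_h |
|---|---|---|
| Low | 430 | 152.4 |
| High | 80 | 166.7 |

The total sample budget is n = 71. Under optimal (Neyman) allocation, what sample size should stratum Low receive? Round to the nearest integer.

Neyman allocation: n_h = n · N_h S_h / Σ N_i S_i, with n = 71.
  stratum Low: N_h·S_h = 430·152.4 = 65532.00
  stratum High: N_h·S_h = 80·166.7 = 13336.00
Σ N_h S_h = 78868.00
n for stratum Low = 71·65532.00/78868.00 = 58.994 → 59

59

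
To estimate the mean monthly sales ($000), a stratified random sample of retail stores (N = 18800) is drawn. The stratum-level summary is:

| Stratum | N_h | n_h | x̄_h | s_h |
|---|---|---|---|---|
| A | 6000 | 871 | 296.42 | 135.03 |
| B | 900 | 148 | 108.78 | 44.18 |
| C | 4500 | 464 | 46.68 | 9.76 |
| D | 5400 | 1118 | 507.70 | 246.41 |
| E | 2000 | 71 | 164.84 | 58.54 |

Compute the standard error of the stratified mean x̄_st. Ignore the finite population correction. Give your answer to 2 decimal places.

V̂(x̄_st) = Σ W_h² s_h²/n_h, with W_h = N_h/N and N = 18800:
  stratum A: (6000/18800)²·135.03²/871 = 2.13221
  stratum B: (900/18800)²·44.18²/148 = 0.0302245
  stratum C: (4500/18800)²·9.76²/464 = 0.0117623
  stratum D: (5400/18800)²·246.41²/1118 = 4.48071
  stratum E: (2000/18800)²·58.54²/71 = 0.54625
V̂(x̄_st) = 7.20115
SE(x̄_st) = √7.20115 = 2.6835

SE(x̄_st) ≈ 2.68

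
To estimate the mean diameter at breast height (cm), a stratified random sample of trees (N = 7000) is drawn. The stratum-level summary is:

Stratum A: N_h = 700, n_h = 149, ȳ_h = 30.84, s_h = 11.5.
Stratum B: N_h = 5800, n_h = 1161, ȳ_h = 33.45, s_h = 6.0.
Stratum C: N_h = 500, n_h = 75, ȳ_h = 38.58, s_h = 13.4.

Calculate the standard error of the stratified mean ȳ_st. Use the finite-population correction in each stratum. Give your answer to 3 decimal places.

V̂(ȳ_st) = Σ W_h² (1 − n_h/N_h) s_h²/n_h, with W_h = N_h/N and N = 7000:
  stratum A: (700/7000)²·(1 − 149/700)·11.5²/149 = 0.00698655
  stratum B: (5800/7000)²·(1 − 1161/5800)·6.0²/1161 = 0.0170265
  stratum C: (500/7000)²·(1 − 75/500)·13.4²/75 = 0.0103827
V̂(ȳ_st) = 0.0343958
SE(ȳ_st) = √0.0343958 = 0.185461

SE(ȳ_st) ≈ 0.185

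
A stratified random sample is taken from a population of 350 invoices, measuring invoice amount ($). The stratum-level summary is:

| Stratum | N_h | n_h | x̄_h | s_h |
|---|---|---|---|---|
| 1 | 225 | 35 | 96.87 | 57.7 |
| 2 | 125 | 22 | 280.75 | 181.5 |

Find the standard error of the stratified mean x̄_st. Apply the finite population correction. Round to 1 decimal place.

SE(x̄_st) ≈ 13.8

V̂(x̄_st) = Σ W_h² (1 − n_h/N_h) s_h²/n_h, with W_h = N_h/N and N = 350:
  stratum 1: (225/350)²·(1 − 35/225)·57.7²/35 = 33.1958
  stratum 2: (125/350)²·(1 − 22/125)·181.5²/22 = 157.377
V̂(x̄_st) = 190.573
SE(x̄_st) = √190.573 = 13.8048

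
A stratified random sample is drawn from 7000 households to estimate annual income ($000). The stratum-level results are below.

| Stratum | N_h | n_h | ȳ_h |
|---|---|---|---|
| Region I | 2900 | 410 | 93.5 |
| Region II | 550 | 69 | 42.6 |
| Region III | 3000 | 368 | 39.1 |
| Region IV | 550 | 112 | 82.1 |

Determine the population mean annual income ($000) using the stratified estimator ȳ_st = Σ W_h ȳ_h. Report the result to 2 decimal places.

ȳ_st ≈ 65.29

N = Σ N_h = 7000. Stratum weights W_h = N_h/N.
ȳ_st = (2900·93.5 + 550·42.6 + 3000·39.1 + 550·82.1) / 7000 = 65.2907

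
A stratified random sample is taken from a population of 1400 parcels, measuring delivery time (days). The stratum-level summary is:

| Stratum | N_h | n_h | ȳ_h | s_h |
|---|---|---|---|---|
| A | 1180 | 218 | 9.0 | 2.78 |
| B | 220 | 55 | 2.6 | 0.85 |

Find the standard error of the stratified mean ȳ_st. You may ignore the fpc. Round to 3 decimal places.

V̂(ȳ_st) = Σ W_h² s_h²/n_h, with W_h = N_h/N and N = 1400:
  stratum A: (1180/1400)²·2.78²/218 = 0.0251849
  stratum B: (220/1400)²·0.85²/55 = 0.000324388
V̂(ȳ_st) = 0.0255093
SE(ȳ_st) = √0.0255093 = 0.159716

SE(ȳ_st) ≈ 0.160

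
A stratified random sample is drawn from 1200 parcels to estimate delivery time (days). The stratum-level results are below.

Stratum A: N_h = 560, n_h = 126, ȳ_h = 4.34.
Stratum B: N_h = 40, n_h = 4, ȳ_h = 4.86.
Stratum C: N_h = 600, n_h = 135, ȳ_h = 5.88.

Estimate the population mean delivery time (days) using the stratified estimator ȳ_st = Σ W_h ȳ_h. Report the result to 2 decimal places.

N = Σ N_h = 1200. Stratum weights W_h = N_h/N.
ȳ_st = (560·4.34 + 40·4.86 + 600·5.88) / 1200 = 5.1273

ȳ_st ≈ 5.13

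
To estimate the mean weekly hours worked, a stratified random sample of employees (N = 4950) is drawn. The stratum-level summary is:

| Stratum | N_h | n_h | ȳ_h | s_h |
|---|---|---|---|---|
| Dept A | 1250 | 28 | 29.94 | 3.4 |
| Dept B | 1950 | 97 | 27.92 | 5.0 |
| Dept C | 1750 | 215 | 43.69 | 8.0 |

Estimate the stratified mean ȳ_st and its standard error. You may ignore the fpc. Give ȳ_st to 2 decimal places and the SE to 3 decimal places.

ȳ_st = Σ W_h ȳ_h = (1250·29.94 + 1950·27.92 + 1750·43.69)/4950 = 34.00535
V̂(ȳ_st) = Σ W_h² s_h²/n_h, with W_h = N_h/N and N = 4950:
  stratum Dept A: (1250/4950)²·3.4²/28 = 0.0263275
  stratum Dept B: (1950/4950)²·5.0²/97 = 0.039997
  stratum Dept C: (1750/4950)²·8.0²/215 = 0.0372055
V̂(ȳ_st) = 0.10353
SE(ȳ_st) = √0.10353 = 0.321761

ȳ_st ≈ 34.01, SE ≈ 0.322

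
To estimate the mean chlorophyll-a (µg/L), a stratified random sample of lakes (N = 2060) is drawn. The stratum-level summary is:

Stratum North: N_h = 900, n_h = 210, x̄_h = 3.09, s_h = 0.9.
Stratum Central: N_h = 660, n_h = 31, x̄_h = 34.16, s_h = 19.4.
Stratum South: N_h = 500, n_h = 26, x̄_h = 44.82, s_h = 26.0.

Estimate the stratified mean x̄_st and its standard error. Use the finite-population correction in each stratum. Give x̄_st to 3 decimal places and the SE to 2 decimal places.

x̄_st ≈ 23.173, SE ≈ 1.62

x̄_st = Σ W_h x̄_h = (900·3.09 + 660·34.16 + 500·44.82)/2060 = 23.17311
V̂(x̄_st) = Σ W_h² (1 − n_h/N_h) s_h²/n_h, with W_h = N_h/N and N = 2060:
  stratum North: (900/2060)²·(1 − 210/900)·0.9²/210 = 0.000564447
  stratum Central: (660/2060)²·(1 − 31/660)·19.4²/31 = 1.18769
  stratum South: (500/2060)²·(1 − 26/500)·26.0²/26 = 1.45207
V̂(x̄_st) = 2.64032
SE(x̄_st) = √2.64032 = 1.62491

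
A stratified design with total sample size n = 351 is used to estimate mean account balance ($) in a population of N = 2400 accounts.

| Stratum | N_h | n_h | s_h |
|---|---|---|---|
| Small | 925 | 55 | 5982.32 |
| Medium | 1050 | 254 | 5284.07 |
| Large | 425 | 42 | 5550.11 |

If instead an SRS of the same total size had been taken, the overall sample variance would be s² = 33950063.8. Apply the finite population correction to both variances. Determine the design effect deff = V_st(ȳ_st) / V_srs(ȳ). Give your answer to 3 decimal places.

deff ≈ 1.545

V̂(ȳ_st) = Σ W_h² (1 − n_h/N_h) s_h²/n_h, with W_h = N_h/N and N = 2400:
  stratum Small: (925/2400)²·(1 − 55/925)·5982.32²/55 = 90910.7
  stratum Medium: (1050/2400)²·(1 − 254/1050)·5284.07²/254 = 15950.8
  stratum Large: (425/2400)²·(1 − 42/425)·5550.11²/42 = 20726.2
V_st = 127588
V_srs = (1 − 351/2400)·33950063.8/351 = 82578
deff = V_st / V_srs = 127588/82578 = 1.5451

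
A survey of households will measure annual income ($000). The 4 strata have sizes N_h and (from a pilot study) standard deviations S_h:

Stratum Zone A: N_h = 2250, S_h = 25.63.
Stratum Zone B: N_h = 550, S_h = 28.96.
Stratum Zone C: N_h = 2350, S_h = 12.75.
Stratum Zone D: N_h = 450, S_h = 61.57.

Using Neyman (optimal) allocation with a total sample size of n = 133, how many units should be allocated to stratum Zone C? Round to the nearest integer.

30

Neyman allocation: n_h = n · N_h S_h / Σ N_i S_i, with n = 133.
  stratum Zone A: N_h·S_h = 2250·25.63 = 57667.50
  stratum Zone B: N_h·S_h = 550·28.96 = 15928.00
  stratum Zone C: N_h·S_h = 2350·12.75 = 29962.50
  stratum Zone D: N_h·S_h = 450·61.57 = 27706.50
Σ N_h S_h = 131264.50
n for stratum Zone C = 133·29962.50/131264.50 = 30.359 → 30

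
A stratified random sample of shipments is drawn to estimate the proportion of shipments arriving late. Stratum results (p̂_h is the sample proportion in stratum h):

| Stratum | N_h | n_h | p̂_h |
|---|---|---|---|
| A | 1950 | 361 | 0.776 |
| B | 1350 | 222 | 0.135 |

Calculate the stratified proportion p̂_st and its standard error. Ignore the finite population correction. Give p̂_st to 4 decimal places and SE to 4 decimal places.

p̂_st ≈ 0.5138, SE ≈ 0.0160

N = 3300; stratum weights W_h = N_h/N.
p̂_st = Σ W_h p̂_h = (1950·0.776 + 1350·0.135)/3300 = 0.51377
V̂(p̂_st) = Σ W_h² p̂_h(1−p̂_h)/(n_h−1):
  stratum A: (1950/3300)²·0.776·0.224/360 = 0.000168597
  stratum B: (1350/3300)²·0.135·0.865/221 = 8.84295e-05
V̂(p̂_st) = 0.000257026; SE = √V̂ = 0.016032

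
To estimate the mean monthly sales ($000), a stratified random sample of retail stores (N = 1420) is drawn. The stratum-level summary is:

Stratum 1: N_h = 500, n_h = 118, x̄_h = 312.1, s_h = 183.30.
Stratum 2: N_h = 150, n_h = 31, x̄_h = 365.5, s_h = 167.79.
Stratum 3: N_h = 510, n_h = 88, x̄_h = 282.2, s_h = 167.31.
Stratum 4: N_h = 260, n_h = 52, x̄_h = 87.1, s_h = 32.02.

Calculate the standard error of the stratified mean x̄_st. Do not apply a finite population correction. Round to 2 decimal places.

SE(x̄_st) ≈ 9.33

V̂(x̄_st) = Σ W_h² s_h²/n_h, with W_h = N_h/N and N = 1420:
  stratum 1: (500/1420)²·183.30²/118 = 35.3026
  stratum 2: (150/1420)²·167.79²/31 = 10.1339
  stratum 3: (510/1420)²·167.31²/88 = 41.0322
  stratum 4: (260/1420)²·32.02²/52 = 0.661012
V̂(x̄_st) = 87.1297
SE(x̄_st) = √87.1297 = 9.33433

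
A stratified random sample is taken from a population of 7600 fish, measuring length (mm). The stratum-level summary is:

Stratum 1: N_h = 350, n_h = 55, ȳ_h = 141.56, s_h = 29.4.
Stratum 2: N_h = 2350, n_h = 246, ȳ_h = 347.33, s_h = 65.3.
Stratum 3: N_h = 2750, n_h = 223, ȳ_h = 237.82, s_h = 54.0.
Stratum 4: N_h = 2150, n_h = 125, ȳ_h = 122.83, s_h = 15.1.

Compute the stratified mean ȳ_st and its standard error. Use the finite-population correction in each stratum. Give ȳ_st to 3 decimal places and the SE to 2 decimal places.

ȳ_st = Σ W_h ȳ_h = (350·141.56 + 2350·347.33 + 2750·237.82 + 2150·122.83)/7600 = 234.71855
V̂(ȳ_st) = Σ W_h² (1 − n_h/N_h) s_h²/n_h, with W_h = N_h/N and N = 7600:
  stratum 1: (350/7600)²·(1 − 55/350)·29.4²/55 = 0.0280928
  stratum 2: (2350/7600)²·(1 − 246/2350)·65.3²/246 = 1.48381
  stratum 3: (2750/7600)²·(1 − 223/2750)·54.0²/223 = 1.57323
  stratum 4: (2150/7600)²·(1 − 125/2150)·15.1²/125 = 0.137493
V̂(ȳ_st) = 3.22263
SE(ȳ_st) = √3.22263 = 1.79517

ȳ_st ≈ 234.719, SE ≈ 1.80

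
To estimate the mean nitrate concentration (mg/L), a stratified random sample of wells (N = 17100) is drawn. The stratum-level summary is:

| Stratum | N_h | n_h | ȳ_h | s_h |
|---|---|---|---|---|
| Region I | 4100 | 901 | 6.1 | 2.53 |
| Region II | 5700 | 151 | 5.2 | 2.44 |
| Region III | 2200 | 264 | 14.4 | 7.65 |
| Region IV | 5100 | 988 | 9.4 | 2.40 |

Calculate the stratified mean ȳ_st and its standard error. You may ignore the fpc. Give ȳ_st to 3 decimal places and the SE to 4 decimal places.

ȳ_st = Σ W_h ȳ_h = (4100·6.1 + 5700·5.2 + 2200·14.4 + 5100·9.4)/17100 = 7.85205
V̂(ȳ_st) = Σ W_h² s_h²/n_h, with W_h = N_h/N and N = 17100:
  stratum Region I: (4100/17100)²·2.53²/901 = 0.000408406
  stratum Region II: (5700/17100)²·2.44²/151 = 0.00438087
  stratum Region III: (2200/17100)²·7.65²/264 = 0.00366921
  stratum Region IV: (5100/17100)²·2.40²/988 = 0.000518578
V̂(ȳ_st) = 0.00897706
SE(ȳ_st) = √0.00897706 = 0.0947473

ȳ_st ≈ 7.852, SE ≈ 0.0947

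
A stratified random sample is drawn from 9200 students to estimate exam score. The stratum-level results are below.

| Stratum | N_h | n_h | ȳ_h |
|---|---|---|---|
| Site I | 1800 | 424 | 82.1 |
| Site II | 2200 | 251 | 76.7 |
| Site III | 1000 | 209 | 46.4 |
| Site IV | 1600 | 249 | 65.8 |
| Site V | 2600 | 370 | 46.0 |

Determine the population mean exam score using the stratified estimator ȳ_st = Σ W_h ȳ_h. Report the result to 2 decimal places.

ȳ_st ≈ 63.89

N = Σ N_h = 9200. Stratum weights W_h = N_h/N.
ȳ_st = (1800·82.1 + 2200·76.7 + 1000·46.4 + 1600·65.8 + 2600·46.0) / 9200 = 63.8913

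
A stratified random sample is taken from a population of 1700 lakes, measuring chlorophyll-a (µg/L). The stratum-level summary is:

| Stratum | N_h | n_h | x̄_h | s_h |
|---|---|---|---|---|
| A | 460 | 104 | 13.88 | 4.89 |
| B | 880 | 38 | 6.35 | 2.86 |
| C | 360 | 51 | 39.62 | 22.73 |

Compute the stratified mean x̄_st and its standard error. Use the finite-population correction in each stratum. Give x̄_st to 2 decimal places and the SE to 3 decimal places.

x̄_st = Σ W_h x̄_h = (460·13.88 + 880·6.35 + 360·39.62)/1700 = 15.43294
V̂(x̄_st) = Σ W_h² (1 − n_h/N_h) s_h²/n_h, with W_h = N_h/N and N = 1700:
  stratum A: (460/1700)²·(1 − 104/460)·4.89²/104 = 0.0130285
  stratum B: (880/1700)²·(1 − 38/880)·2.86²/38 = 0.0551881
  stratum C: (360/1700)²·(1 − 51/360)·22.73²/51 = 0.389935
V̂(x̄_st) = 0.458151
SE(x̄_st) = √0.458151 = 0.676869

x̄_st ≈ 15.43, SE ≈ 0.677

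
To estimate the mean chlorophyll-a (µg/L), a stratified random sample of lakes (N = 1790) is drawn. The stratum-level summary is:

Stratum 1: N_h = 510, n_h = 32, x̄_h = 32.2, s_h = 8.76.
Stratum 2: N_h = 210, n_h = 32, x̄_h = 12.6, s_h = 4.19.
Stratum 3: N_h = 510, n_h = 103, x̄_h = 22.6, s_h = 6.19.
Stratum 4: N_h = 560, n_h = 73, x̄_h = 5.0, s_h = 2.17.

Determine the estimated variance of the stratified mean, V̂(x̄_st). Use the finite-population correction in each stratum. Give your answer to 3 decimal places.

V̂(x̄_st) = Σ W_h² (1 − n_h/N_h) s_h²/n_h, with W_h = N_h/N and N = 1790:
  stratum 1: (510/1790)²·(1 − 32/510)·8.76²/32 = 0.182453
  stratum 2: (210/1790)²·(1 − 32/210)·4.19²/32 = 0.00640046
  stratum 3: (510/1790)²·(1 − 103/510)·6.19²/103 = 0.0240992
  stratum 4: (560/1790)²·(1 − 73/560)·2.17²/73 = 0.00549044
V̂(x̄_st) = 0.218443

V̂(x̄_st) ≈ 0.218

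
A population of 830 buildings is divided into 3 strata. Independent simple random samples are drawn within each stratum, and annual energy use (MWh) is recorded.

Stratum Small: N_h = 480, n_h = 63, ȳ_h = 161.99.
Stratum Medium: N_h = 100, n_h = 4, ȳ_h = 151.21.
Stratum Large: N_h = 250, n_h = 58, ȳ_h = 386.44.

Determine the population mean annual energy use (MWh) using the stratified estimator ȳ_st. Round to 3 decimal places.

ȳ_st ≈ 228.297

N = Σ N_h = 830. Stratum weights W_h = N_h/N.
ȳ_st = (480·161.99 + 100·151.21 + 250·386.44) / 830 = 228.29663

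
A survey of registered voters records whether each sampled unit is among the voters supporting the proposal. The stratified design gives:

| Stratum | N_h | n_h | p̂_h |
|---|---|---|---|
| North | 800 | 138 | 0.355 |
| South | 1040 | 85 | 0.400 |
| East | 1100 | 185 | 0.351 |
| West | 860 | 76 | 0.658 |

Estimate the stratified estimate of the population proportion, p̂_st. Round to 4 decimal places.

N = 3800; stratum weights W_h = N_h/N.
p̂_st = Σ W_h p̂_h = (800·0.355 + 1040·0.400 + 1100·0.351 + 860·0.658)/3800 = 0.43473

p̂_st ≈ 0.4347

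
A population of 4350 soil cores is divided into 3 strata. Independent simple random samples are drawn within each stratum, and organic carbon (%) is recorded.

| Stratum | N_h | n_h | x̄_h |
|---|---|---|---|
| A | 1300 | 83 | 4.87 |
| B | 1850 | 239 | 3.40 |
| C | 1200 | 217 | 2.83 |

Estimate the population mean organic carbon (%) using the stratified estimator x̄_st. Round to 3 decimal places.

x̄_st ≈ 3.682

N = Σ N_h = 4350. Stratum weights W_h = N_h/N.
x̄_st = (1300·4.87 + 1850·3.40 + 1200·2.83) / 4350 = 3.68207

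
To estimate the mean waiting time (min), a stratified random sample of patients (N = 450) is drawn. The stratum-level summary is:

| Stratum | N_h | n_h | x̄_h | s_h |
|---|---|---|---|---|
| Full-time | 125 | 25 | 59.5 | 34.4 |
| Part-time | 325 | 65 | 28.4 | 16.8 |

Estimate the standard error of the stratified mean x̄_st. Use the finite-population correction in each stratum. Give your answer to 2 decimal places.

SE(x̄_st) ≈ 2.18

V̂(x̄_st) = Σ W_h² (1 − n_h/N_h) s_h²/n_h, with W_h = N_h/N and N = 450:
  stratum Full-time: (125/450)²·(1 − 25/125)·34.4²/25 = 2.92188
  stratum Part-time: (325/450)²·(1 − 65/325)·16.8²/65 = 1.81191
V̂(x̄_st) = 4.73379
SE(x̄_st) = √4.73379 = 2.17573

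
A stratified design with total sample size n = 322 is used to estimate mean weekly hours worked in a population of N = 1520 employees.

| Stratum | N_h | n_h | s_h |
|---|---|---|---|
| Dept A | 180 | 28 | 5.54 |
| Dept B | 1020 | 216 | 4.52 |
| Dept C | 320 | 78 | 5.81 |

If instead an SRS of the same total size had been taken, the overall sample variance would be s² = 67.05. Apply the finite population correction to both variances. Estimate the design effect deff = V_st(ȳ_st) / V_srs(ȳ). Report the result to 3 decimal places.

deff ≈ 0.372

V̂(ȳ_st) = Σ W_h² (1 − n_h/N_h) s_h²/n_h, with W_h = N_h/N and N = 1520:
  stratum Dept A: (180/1520)²·(1 − 28/180)·5.54²/28 = 0.0129805
  stratum Dept B: (1020/1520)²·(1 − 216/1020)·4.52²/216 = 0.0335732
  stratum Dept C: (320/1520)²·(1 − 78/320)·5.81²/78 = 0.0145056
V_st = 0.0610592
V_srs = (1 − 322/1520)·67.05/322 = 0.164118
deff = V_st / V_srs = 0.0610592/0.164118 = 0.3720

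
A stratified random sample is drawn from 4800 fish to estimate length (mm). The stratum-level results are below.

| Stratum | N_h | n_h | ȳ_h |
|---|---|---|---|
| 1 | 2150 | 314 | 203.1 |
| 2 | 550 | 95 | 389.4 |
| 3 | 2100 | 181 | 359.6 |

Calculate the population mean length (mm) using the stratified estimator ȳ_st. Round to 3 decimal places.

ȳ_st ≈ 292.916

N = Σ N_h = 4800. Stratum weights W_h = N_h/N.
ȳ_st = (2150·203.1 + 550·389.4 + 2100·359.6) / 4800 = 292.91562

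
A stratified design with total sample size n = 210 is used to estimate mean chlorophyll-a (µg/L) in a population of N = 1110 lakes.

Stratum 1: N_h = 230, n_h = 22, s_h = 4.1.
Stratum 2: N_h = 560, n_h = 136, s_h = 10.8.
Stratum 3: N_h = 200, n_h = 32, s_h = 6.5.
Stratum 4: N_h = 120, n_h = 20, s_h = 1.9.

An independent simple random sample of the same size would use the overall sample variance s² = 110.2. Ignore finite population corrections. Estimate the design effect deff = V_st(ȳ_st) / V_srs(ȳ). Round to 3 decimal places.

deff ≈ 0.564

V̂(ȳ_st) = Σ W_h² s_h²/n_h, with W_h = N_h/N and N = 1110:
  stratum 1: (230/1110)²·4.1²/22 = 0.0328061
  stratum 2: (560/1110)²·10.8²/136 = 0.218292
  stratum 3: (200/1110)²·6.5²/32 = 0.0428638
  stratum 4: (120/1110)²·1.9²/20 = 0.00210957
V_st = 0.296072
V_srs = s²/n = 110.2/210 = 0.524762
deff = V_st / V_srs = 0.296072/0.524762 = 0.5642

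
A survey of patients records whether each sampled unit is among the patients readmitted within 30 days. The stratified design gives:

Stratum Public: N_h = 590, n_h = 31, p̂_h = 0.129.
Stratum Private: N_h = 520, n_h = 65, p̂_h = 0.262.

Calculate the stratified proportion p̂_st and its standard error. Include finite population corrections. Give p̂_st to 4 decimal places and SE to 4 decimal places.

N = 1110; stratum weights W_h = N_h/N.
p̂_st = Σ W_h p̂_h = (590·0.129 + 520·0.262)/1110 = 0.19131
V̂(p̂_st) = Σ W_h² (1 − n_h/N_h) p̂_h(1−p̂_h)/(n_h−1):
  stratum Public: (590/1110)²·(1 − 31/590)·0.129·0.871/30 = 0.00100255
  stratum Private: (520/1110)²·(1 − 65/520)·0.262·0.738/64 = 0.000580158
V̂(p̂_st) = 0.0015827; SE = √V̂ = 0.0397832

p̂_st ≈ 0.1913, SE ≈ 0.0398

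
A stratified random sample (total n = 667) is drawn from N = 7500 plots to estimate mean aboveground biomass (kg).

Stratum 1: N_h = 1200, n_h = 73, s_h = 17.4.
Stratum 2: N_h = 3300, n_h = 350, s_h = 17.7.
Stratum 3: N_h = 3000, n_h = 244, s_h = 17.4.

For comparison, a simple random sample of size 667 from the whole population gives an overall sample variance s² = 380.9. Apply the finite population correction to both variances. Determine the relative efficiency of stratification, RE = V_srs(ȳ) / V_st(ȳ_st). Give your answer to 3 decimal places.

RE ≈ 1.191

V̂(ȳ_st) = Σ W_h² (1 − n_h/N_h) s_h²/n_h, with W_h = N_h/N and N = 7500:
  stratum 1: (1200/7500)²·(1 − 73/1200)·17.4²/73 = 0.0997145
  stratum 2: (3300/7500)²·(1 − 350/3300)·17.7²/350 = 0.154914
  stratum 3: (3000/7500)²·(1 − 244/3000)·17.4²/244 = 0.182384
V_st = 0.437013
V_srs = (1 − 667/7500)·380.9/667 = 0.520278
Relative efficiency = V_srs / V_st = 0.520278/0.437013 = 1.1905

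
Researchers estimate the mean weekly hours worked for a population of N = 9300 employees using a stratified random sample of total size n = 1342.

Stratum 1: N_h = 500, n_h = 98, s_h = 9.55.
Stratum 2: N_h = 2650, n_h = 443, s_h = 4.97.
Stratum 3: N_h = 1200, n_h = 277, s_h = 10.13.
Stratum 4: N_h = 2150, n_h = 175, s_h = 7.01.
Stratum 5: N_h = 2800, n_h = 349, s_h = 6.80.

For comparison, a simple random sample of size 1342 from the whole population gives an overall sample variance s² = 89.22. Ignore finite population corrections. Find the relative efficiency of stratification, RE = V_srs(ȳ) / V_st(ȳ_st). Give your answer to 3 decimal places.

V̂(ȳ_st) = Σ W_h² s_h²/n_h, with W_h = N_h/N and N = 9300:
  stratum 1: (500/9300)²·9.55²/98 = 0.00269002
  stratum 2: (2650/9300)²·4.97²/443 = 0.00452725
  stratum 3: (1200/9300)²·10.13²/277 = 0.00616788
  stratum 4: (2150/9300)²·7.01²/175 = 0.0150075
  stratum 5: (2800/9300)²·6.80²/349 = 0.01201
V_st = 0.0404027
V_srs = s²/n = 89.22/1342 = 0.0664829
Relative efficiency = V_srs / V_st = 0.0664829/0.0404027 = 1.6455

RE ≈ 1.646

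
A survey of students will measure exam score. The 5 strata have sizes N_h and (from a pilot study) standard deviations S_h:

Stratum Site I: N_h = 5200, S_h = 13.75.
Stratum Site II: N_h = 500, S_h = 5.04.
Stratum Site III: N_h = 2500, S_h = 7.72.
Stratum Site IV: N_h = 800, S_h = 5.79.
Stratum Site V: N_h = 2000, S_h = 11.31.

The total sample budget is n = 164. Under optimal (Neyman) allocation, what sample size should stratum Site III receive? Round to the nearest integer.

Neyman allocation: n_h = n · N_h S_h / Σ N_i S_i, with n = 164.
  stratum Site I: N_h·S_h = 5200·13.75 = 71500.00
  stratum Site II: N_h·S_h = 500·5.04 = 2520.00
  stratum Site III: N_h·S_h = 2500·7.72 = 19300.00
  stratum Site IV: N_h·S_h = 800·5.79 = 4632.00
  stratum Site V: N_h·S_h = 2000·11.31 = 22620.00
Σ N_h S_h = 120572.00
n for stratum Site III = 164·19300.00/120572.00 = 26.252 → 26

26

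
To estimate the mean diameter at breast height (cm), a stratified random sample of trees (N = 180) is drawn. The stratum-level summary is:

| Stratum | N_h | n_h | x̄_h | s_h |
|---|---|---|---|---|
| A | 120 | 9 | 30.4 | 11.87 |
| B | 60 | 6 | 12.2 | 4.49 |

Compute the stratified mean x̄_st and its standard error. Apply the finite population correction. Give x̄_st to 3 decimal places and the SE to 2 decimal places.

x̄_st ≈ 24.333, SE ≈ 2.60

x̄_st = Σ W_h x̄_h = (120·30.4 + 60·12.2)/180 = 24.33333
V̂(x̄_st) = Σ W_h² (1 − n_h/N_h) s_h²/n_h, with W_h = N_h/N and N = 180:
  stratum A: (120/180)²·(1 − 9/120)·11.87²/9 = 6.43603
  stratum B: (60/180)²·(1 − 6/60)·4.49²/6 = 0.336002
V̂(x̄_st) = 6.77203
SE(x̄_st) = √6.77203 = 2.60231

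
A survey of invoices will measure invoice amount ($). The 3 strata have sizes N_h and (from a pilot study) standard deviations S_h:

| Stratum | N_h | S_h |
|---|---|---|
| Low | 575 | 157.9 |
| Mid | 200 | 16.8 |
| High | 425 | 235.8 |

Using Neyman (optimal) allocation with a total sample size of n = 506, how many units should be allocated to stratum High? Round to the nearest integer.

Neyman allocation: n_h = n · N_h S_h / Σ N_i S_i, with n = 506.
  stratum Low: N_h·S_h = 575·157.9 = 90792.50
  stratum Mid: N_h·S_h = 200·16.8 = 3360.00
  stratum High: N_h·S_h = 425·235.8 = 100215.00
Σ N_h S_h = 194367.50
n for stratum High = 506·100215.00/194367.50 = 260.891 → 261

261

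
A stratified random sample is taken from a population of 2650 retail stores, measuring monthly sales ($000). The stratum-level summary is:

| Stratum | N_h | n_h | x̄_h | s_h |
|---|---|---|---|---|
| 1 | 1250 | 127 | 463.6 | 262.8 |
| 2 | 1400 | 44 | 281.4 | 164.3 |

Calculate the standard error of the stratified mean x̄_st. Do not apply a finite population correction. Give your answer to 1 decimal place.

SE(x̄_st) ≈ 17.1

V̂(x̄_st) = Σ W_h² s_h²/n_h, with W_h = N_h/N and N = 2650:
  stratum 1: (1250/2650)²·262.8²/127 = 120.997
  stratum 2: (1400/2650)²·164.3²/44 = 171.233
V̂(x̄_st) = 292.23
SE(x̄_st) = √292.23 = 17.0947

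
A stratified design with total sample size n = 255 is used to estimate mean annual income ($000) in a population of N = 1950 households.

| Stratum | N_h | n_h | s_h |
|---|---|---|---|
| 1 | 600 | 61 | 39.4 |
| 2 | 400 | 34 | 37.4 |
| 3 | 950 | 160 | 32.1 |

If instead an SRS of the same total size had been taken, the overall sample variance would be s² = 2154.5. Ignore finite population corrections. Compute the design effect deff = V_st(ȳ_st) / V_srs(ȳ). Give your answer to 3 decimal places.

V̂(ȳ_st) = Σ W_h² s_h²/n_h, with W_h = N_h/N and N = 1950:
  stratum 1: (600/1950)²·39.4²/61 = 2.40933
  stratum 2: (400/1950)²·37.4²/34 = 1.73107
  stratum 3: (950/1950)²·32.1²/160 = 1.52851
V_st = 5.66891
V_srs = s²/n = 2154.5/255 = 8.44902
deff = V_st / V_srs = 5.66891/8.44902 = 0.6710

deff ≈ 0.671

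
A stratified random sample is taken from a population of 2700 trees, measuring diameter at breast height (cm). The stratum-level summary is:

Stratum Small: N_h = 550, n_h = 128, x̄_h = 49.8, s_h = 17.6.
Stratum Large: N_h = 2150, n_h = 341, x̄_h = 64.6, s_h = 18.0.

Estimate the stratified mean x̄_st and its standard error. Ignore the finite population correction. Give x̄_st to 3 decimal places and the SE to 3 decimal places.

x̄_st = Σ W_h x̄_h = (550·49.8 + 2150·64.6)/2700 = 61.58519
V̂(x̄_st) = Σ W_h² s_h²/n_h, with W_h = N_h/N and N = 2700:
  stratum Small: (550/2700)²·17.6²/128 = 0.100418
  stratum Large: (2150/2700)²·18.0²/341 = 0.602476
V̂(x̄_st) = 0.702895
SE(x̄_st) = √0.702895 = 0.838388

x̄_st ≈ 61.585, SE ≈ 0.838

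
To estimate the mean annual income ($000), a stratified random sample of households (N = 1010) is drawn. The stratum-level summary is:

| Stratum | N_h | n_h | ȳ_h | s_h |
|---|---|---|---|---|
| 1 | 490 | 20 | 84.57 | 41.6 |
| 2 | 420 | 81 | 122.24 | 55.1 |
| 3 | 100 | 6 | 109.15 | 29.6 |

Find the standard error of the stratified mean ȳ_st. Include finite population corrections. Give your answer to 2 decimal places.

V̂(ȳ_st) = Σ W_h² (1 − n_h/N_h) s_h²/n_h, with W_h = N_h/N and N = 1010:
  stratum 1: (490/1010)²·(1 − 20/490)·41.6²/20 = 19.5347
  stratum 2: (420/1010)²·(1 − 81/420)·55.1²/81 = 5.23148
  stratum 3: (100/1010)²·(1 − 6/100)·29.6²/6 = 1.3456
V̂(ȳ_st) = 26.1118
SE(ȳ_st) = √26.1118 = 5.10997

SE(ȳ_st) ≈ 5.11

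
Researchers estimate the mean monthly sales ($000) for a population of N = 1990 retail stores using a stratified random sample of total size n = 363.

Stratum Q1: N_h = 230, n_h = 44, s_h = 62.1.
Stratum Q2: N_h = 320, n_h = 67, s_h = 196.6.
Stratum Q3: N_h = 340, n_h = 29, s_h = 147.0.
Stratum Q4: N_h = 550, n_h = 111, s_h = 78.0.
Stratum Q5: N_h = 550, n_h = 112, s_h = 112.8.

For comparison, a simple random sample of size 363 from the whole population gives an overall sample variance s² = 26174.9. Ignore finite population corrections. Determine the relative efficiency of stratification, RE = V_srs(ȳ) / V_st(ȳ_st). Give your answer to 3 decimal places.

V̂(ȳ_st) = Σ W_h² s_h²/n_h, with W_h = N_h/N and N = 1990:
  stratum Q1: (230/1990)²·62.1²/44 = 1.17079
  stratum Q2: (320/1990)²·196.6²/67 = 14.9172
  stratum Q3: (340/1990)²·147.0²/29 = 21.7515
  stratum Q4: (550/1990)²·78.0²/111 = 4.18683
  stratum Q5: (550/1990)²·112.8²/112 = 8.678
V_st = 50.7042
V_srs = s²/n = 26174.9/363 = 72.1072
Relative efficiency = V_srs / V_st = 72.1072/50.7042 = 1.4221

RE ≈ 1.422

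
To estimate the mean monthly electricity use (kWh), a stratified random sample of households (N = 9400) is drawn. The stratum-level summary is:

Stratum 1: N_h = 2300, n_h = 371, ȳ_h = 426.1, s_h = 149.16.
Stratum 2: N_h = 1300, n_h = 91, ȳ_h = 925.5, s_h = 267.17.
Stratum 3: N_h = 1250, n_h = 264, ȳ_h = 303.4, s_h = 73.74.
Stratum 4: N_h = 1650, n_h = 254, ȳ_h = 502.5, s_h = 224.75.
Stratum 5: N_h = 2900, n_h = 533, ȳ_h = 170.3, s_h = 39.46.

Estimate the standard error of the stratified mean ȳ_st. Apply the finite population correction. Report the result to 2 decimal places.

SE(ȳ_st) ≈ 4.76

V̂(ȳ_st) = Σ W_h² (1 − n_h/N_h) s_h²/n_h, with W_h = N_h/N and N = 9400:
  stratum 1: (2300/9400)²·(1 − 371/2300)·149.16²/371 = 3.01117
  stratum 2: (1300/9400)²·(1 − 91/1300)·267.17²/91 = 13.9524
  stratum 3: (1250/9400)²·(1 − 264/1250)·73.74²/264 = 0.287299
  stratum 4: (1650/9400)²·(1 − 254/1650)·224.75²/254 = 5.18417
  stratum 5: (2900/9400)²·(1 − 533/2900)·39.46²/533 = 0.226949
V̂(ȳ_st) = 22.662
SE(ȳ_st) = √22.662 = 4.76046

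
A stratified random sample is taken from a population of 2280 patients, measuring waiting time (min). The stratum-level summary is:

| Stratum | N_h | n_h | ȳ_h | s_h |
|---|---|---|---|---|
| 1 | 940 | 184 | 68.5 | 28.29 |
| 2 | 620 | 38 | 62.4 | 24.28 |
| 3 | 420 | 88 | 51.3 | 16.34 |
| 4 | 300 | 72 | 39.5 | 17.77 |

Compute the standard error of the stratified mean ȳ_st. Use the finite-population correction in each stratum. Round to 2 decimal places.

SE(ȳ_st) ≈ 1.35

V̂(ȳ_st) = Σ W_h² (1 − n_h/N_h) s_h²/n_h, with W_h = N_h/N and N = 2280:
  stratum 1: (940/2280)²·(1 − 184/940)·28.29²/184 = 0.594604
  stratum 2: (620/2280)²·(1 − 38/620)·24.28²/38 = 1.07686
  stratum 3: (420/2280)²·(1 − 88/420)·16.34²/88 = 0.081384
  stratum 4: (300/2280)²·(1 − 72/300)·17.77²/72 = 0.057707
V̂(ȳ_st) = 1.81055
SE(ȳ_st) = √1.81055 = 1.34557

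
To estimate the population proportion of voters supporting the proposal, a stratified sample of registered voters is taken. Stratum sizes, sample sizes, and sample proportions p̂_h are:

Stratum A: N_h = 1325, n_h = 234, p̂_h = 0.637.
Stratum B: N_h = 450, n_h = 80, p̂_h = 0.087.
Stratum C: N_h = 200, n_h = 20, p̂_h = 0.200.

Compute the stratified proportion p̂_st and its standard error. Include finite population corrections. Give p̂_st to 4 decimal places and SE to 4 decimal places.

N = 1975; stratum weights W_h = N_h/N.
p̂_st = Σ W_h p̂_h = (1325·0.637 + 450·0.087 + 200·0.200)/1975 = 0.46743
V̂(p̂_st) = Σ W_h² (1 − n_h/N_h) p̂_h(1−p̂_h)/(n_h−1):
  stratum A: (1325/1975)²·(1 − 234/1325)·0.637·0.363/233 = 0.000367787
  stratum B: (450/1975)²·(1 − 80/450)·0.087·0.913/79 = 4.29183e-05
  stratum C: (200/1975)²·(1 − 20/200)·0.200·0.800/19 = 7.77203e-05
V̂(p̂_st) = 0.000488426; SE = √V̂ = 0.0221004

p̂_st ≈ 0.4674, SE ≈ 0.0221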